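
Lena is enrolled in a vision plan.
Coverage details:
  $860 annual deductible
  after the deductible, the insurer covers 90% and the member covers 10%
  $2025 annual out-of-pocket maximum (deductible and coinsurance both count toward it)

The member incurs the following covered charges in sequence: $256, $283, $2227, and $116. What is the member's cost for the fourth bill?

$11.60

Bill 1, $256: fully absorbed by the deductible. Member pays $256; OOP now $256.
Bill 2, $283: entire amount goes to the deductible. Member owes $283 (running OOP $539).
Bill 3, $2227: deductible takes $321, $1906 remains; member's 10% is $190.60. Cost to member: $511.60. OOP to date $1050.60.
Bill 4, $116: deductible already satisfied, so member's share is 10% × $116 = $11.60. Member pays $11.60; OOP now $1062.20.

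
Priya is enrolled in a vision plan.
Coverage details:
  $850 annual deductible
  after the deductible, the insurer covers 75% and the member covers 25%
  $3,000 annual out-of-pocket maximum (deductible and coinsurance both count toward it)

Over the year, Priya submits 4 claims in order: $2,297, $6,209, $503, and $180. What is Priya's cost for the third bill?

Bill 1, $2,297: $850 finishes the deductible; $1,447 goes to coinsurance; 25% of $1,447 = $361.75. Member owes $1,211.75 (running OOP $1,211.75).
Bill 2, $6,209: deductible already satisfied, so member's share is 25% × $6,209 = $1,552.25. Member pays $1,552.25; OOP now $2,764.
Bill 3, $503: deductible already satisfied, so member's share is 25% × $503 = $125.75. Cost to member: $125.75. OOP to date $2,889.75.

$125.75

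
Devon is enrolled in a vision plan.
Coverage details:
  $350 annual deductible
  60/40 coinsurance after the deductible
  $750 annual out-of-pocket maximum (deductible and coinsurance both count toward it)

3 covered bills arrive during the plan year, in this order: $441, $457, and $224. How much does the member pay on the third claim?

$89.60

Bill 1, $441: $350 finishes the deductible; $91 goes to coinsurance; member's 40% is $36.40. Member pays $386.40; OOP now $386.40.
Bill 2, $457: deductible already satisfied, so member's share is 40% × $457 = $182.80. Member pays $182.80; OOP now $569.20.
Bill 3, $224: deductible already satisfied, so member's share is 40% × $224 = $89.60. Member owes $89.60 (running OOP $658.80).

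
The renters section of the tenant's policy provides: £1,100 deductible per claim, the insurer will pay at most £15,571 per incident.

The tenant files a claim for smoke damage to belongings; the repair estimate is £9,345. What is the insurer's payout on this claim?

Less the £1,100 deductible: £9,345 − £1,100 = £8,245.
£8,245 ≤ £15,571, so the limit doesn't bind; insurer pays £8,245.

£8,245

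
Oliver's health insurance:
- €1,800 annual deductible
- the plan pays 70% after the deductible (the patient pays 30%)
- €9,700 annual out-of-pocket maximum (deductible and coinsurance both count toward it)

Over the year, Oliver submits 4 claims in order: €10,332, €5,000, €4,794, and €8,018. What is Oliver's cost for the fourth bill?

€2,402.20

Claim 1 (€10,332): €1,800 finishes the deductible; €8,532 goes to coinsurance; patient's 30% is €2,559.60. Cost to patient: €4,359.60. OOP to date €4,359.60.
Claim 2 (€5,000): deductible met; 30% of €5,000 = €1,500. Cost to patient: €1,500. OOP to date €5,859.60.
Claim 3 (€4,794): deductible met; 30% of €4,794 = €1,438.20. Cost to patient: €1,438.20. OOP to date €7,297.80.
Claim 4 (€8,018): 30% coinsurance on €8,018 = €2,405.40. OOP would hit €9,703.20 > €9,700, so the cap limits the patient to €9,700 − €7,297.80 = €2,402.20.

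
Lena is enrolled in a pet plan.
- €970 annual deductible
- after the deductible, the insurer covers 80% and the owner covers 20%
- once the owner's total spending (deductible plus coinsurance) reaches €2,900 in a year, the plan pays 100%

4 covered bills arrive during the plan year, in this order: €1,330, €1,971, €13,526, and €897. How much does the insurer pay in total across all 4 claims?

Bill 1, €1,330: €970 finishes the deductible; €360 goes to coinsurance; 20% of €360 = €72. Cost to owner: €1,042. OOP to date €1,042. Insurer: €1,330 − €1,042 = €288.
Bill 2, €1,971: deductible met; 20% of €1,971 = €394.20. Owner pays €394.20; OOP now €1,436.20. Insurer: €1,971 − €394.20 = €1,576.80.
Bill 3, €13,526: deductible already satisfied, so owner's share is 20% × €13,526 = €2,705.20. OOP would hit €4,141.40 > €2,900, so the cap limits the owner to €2,900 − €1,436.20 = €1,463.80. Insurer: €13,526 − €1,463.80 = €12,062.20.
Bill 4, €897: deductible already satisfied, so owner's share is 20% × €897 = €179.40. OOP would hit €3,079.40 > €2,900, so the cap limits the owner to €2,900 − €2,900 = €0. Plan pays €897 − €0 = €897.
Insurer total: €288 + €1,576.80 + €12,062.20 + €897 = €14,824.

€14,824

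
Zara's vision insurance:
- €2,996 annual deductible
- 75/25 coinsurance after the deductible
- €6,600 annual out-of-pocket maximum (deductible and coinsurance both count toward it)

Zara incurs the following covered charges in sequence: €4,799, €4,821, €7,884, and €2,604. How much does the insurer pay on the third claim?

€5,936

Bill 1, €4,799: €2,996 finishes the deductible; €1,803 goes to coinsurance; coinsurance €1,803 × 25% = €450.75. Member pays €3,446.75; OOP now €3,446.75. Plan pays €4,799 − €3,446.75 = €1,352.25.
Bill 2, €4,821: deductible already satisfied, so member's share is 25% × €4,821 = €1,205.25. Cost to member: €1,205.25. OOP to date €4,652. Insurer: €4,821 − €1,205.25 = €3,615.75.
Bill 3, €7,884: 25% coinsurance on €7,884 = €1,971. That would push OOP to €6,623, over the €6,600 cap, so member pays €6,600 − €4,652 = €1,948. Insurer: €7,884 − €1,948 = €5,936.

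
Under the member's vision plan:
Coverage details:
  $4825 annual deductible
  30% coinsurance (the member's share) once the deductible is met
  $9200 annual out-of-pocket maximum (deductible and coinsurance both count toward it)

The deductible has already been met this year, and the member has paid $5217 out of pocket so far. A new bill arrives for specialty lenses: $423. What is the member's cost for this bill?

The deductible is already satisfied, so the full bill goes to coinsurance.
30% of $423 = $126.90 falls to the member.
Cumulative spending $5217 + $126.90 = $5343.90 stays under the $9200 maximum.

$126.90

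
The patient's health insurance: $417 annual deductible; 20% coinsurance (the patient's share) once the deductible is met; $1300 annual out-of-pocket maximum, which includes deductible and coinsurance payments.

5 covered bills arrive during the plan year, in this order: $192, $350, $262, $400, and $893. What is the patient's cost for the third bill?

$52.40

Claim 1 — $192: fully absorbed by the deductible. Cost to patient: $192. OOP to date $192.
Claim 2 — $350: $225 finishes the deductible; $125 goes to coinsurance; coinsurance $125 × 20% = $25. Cost to patient: $250. OOP to date $442.
Claim 3 — $262: deductible met; 20% of $262 = $52.40. Patient pays $52.40; OOP now $494.40.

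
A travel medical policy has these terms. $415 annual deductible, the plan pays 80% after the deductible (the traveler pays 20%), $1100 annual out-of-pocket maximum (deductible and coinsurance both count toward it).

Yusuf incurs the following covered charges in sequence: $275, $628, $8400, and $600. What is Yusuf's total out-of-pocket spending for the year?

Claim 1 ($275): fully absorbed by the deductible. Traveler pays $275; OOP now $275.
Claim 2 ($628): deductible takes $140, $488 remains; traveler's 20% is $97.60. Traveler owes $237.60 (running OOP $512.60).
Claim 3 ($8400): deductible already satisfied, so traveler's share is 20% × $8400 = $1680. OOP would hit $2192.60 > $1100, so the cap limits the traveler to $1100 − $512.60 = $587.40.
Claim 4 ($600): deductible met; 20% of $600 = $120. Adding that to $1100 gives $1220, past the $1100 cap; traveler pays only $1100 − $1100 = $0.
Summing the traveler's payments: $275 + $237.60 + $587.40 + $0 = $1100.

$1100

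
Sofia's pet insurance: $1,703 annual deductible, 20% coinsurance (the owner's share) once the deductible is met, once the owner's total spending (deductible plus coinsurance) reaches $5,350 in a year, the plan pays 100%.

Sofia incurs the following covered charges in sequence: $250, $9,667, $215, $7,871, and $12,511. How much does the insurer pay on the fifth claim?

Bill 1, $250: fully absorbed by the deductible. Cost to owner: $250. OOP to date $250. Insurer: $250 − $250 = $0.
Bill 2, $9,667: deductible takes $1,453, $8,214 remains; coinsurance $8,214 × 20% = $1,642.80. Cost to owner: $3,095.80. OOP to date $3,345.80. Insurer: $9,667 − $3,095.80 = $6,571.20.
Bill 3, $215: deductible met; 20% of $215 = $43. Owner pays $43; OOP now $3,388.80. Plan pays $215 − $43 = $172.
Bill 4, $7,871: deductible met; 20% of $7,871 = $1,574.20. Owner owes $1,574.20 (running OOP $4,963). Insurer: $7,871 − $1,574.20 = $6,296.80.
Bill 5, $12,511: deductible already satisfied, so owner's share is 20% × $12,511 = $2,502.20. That would push OOP to $7,465.20, over the $5,350 cap, so owner pays $5,350 − $4,963 = $387. Insurer: $12,511 − $387 = $12,124.

$12,124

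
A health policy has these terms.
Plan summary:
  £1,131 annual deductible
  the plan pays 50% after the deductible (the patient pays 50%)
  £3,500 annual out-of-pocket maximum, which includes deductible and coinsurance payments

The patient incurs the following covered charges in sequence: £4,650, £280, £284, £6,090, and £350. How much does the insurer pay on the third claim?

Claim 1 (£4,650): £1,131 to deductible, leaving £3,519; coinsurance £3,519 × 50% = £1,759.50. Patient owes £2,890.50 (running OOP £2,890.50). Insurer: £4,650 − £2,890.50 = £1,759.50.
Claim 2 (£280): 50% coinsurance on £280 = £140. Patient owes £140 (running OOP £3,030.50). Plan pays £280 − £140 = £140.
Claim 3 (£284): deductible met; 50% of £284 = £142. Patient owes £142 (running OOP £3,172.50). Insurer: £284 − £142 = £142.

£142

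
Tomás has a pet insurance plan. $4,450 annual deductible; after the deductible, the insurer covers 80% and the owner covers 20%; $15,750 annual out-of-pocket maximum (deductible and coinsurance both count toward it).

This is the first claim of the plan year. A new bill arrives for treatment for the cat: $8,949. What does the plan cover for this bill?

$3,599.20

Nothing has been paid toward the $4,450 deductible, so the first $4,450 of this charge is applied there.
That leaves $8,949 − $4,450 = $4,499 for coinsurance.
Coinsurance: $4,499 × 20% = $899.80.
So the owner owes $4,450 + $899.80 = $5,349.80 before any cap.
Year-to-date out-of-pocket becomes $0 + $5,349.80 = $5,349.80, still under the $15,750 maximum, so no cap applies.
The plan picks up $8,949 − $5,349.80 = $3,599.20.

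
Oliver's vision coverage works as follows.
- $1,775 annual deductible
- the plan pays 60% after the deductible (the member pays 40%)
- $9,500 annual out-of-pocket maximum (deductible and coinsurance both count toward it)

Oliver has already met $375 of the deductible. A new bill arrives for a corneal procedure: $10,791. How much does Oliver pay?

$5,156.40

$375 of the $1,775 deductible is already met, leaving $1,400.
That leaves $10,791 − $1,400 = $9,391 for coinsurance.
Coinsurance: $9,391 × 40% = $3,756.40.
So the member owes $1,400 + $3,756.40 = $5,156.40 before any cap.
Cumulative spending $375 + $5,156.40 = $5,531.40 stays under the $9,500 maximum.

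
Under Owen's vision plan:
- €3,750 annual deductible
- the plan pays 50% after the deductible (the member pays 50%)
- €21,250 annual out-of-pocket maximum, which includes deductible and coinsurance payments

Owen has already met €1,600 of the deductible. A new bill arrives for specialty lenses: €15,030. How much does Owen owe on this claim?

€1,600 of the €3,750 deductible is already met, leaving €2,150.
That leaves €15,030 − €2,150 = €12,880 for coinsurance.
Member's 50% share of €12,880 is €6,440.
That puts the member's cost at €2,150 + €6,440 = €8,590 before any cap.
Year-to-date out-of-pocket becomes €1,600 + €8,590 = €10,190, still under the €21,250 maximum, so no cap applies.

€8,590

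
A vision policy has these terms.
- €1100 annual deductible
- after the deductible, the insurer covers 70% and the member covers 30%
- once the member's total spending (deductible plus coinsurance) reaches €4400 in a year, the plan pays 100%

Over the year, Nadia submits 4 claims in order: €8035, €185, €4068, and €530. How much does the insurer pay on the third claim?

Bill 1, €8035: deductible takes €1100, €6935 remains; member's 30% is €2080.50. Member owes €3180.50 (running OOP €3180.50). Insurer: €8035 − €3180.50 = €4854.50.
Bill 2, €185: deductible met; 30% of €185 = €55.50. Member owes €55.50 (running OOP €3236). Plan pays €185 − €55.50 = €129.50.
Bill 3, €4068: 30% coinsurance on €4068 = €1220.40. Adding that to €3236 gives €4456.40, past the €4400 cap; member pays only €4400 − €3236 = €1164. Insurer: €4068 − €1164 = €2904.

€2904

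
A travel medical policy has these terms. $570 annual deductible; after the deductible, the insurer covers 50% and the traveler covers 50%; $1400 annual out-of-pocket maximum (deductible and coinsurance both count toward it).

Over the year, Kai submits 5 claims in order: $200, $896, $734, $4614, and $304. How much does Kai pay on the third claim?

Bill 1, $200: entire amount goes to the deductible. Cost to traveler: $200. OOP to date $200.
Bill 2, $896: $370 to deductible, leaving $526; coinsurance $526 × 50% = $263. Cost to traveler: $633. OOP to date $833.
Bill 3, $734: deductible already satisfied, so traveler's share is 50% × $734 = $367. Traveler pays $367; OOP now $1200.

$367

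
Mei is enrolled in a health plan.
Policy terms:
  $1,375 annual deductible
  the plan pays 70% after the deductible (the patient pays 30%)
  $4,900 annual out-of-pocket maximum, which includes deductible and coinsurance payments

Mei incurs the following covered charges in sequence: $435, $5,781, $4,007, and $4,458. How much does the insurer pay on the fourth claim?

$3,587.40

Claim 1 — $435: all of it applies to the deductible. Patient pays $435; OOP now $435. Plan pays $435 − $435 = $0.
Claim 2 — $5,781: $940 finishes the deductible; $4,841 goes to coinsurance; coinsurance $4,841 × 30% = $1,452.30. Patient owes $2,392.30 (running OOP $2,827.30). Insurer: $5,781 − $2,392.30 = $3,388.70.
Claim 3 — $4,007: 30% coinsurance on $4,007 = $1,202.10. Patient owes $1,202.10 (running OOP $4,029.40). Plan pays $4,007 − $1,202.10 = $2,804.90.
Claim 4 — $4,458: deductible met; 30% of $4,458 = $1,337.40. Adding that to $4,029.40 gives $5,366.80, past the $4,900 cap; patient pays only $4,900 − $4,029.40 = $870.60. Insurer: $4,458 − $870.60 = $3,587.40.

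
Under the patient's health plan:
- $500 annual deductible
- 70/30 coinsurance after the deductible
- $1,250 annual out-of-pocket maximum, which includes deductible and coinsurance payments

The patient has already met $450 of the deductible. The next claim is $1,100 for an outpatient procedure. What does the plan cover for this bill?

$450 of the $500 deductible is already met, leaving $50.
That leaves $1,100 − $50 = $1,050 for coinsurance.
Patient's 30% share of $1,050 is $315.
That puts the patient's cost at $50 + $315 = $365 before any cap.
Cumulative spending $450 + $365 = $815 stays under the $1,250 maximum.
The insurer covers the remainder: $1,100 − $365 = $735.

$735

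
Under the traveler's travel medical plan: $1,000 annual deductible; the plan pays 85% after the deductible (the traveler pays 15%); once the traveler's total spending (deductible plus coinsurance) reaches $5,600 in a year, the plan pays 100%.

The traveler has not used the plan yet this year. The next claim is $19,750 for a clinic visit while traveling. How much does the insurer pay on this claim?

Deductible not yet touched, so the first $1,000 of the bill goes to the deductible.
The remaining $18,750 (= $19,750 − $1,000) moves to coinsurance.
Traveler's 15% share of $18,750 is $2,812.50.
So the traveler owes $1,000 + $2,812.50 = $3,812.50 before any cap.
Year-to-date out-of-pocket becomes $0 + $3,812.50 = $3,812.50, still under the $5,600 maximum, so no cap applies.
Insurer pays the balance: $19,750 − $3,812.50 = $15,937.50.

$15,937.50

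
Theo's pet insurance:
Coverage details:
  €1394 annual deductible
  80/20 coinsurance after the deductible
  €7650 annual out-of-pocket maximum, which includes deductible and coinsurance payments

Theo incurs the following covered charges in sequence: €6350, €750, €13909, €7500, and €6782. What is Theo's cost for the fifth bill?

Claim 1 (€6350): €1394 finishes the deductible; €4956 goes to coinsurance; 20% of €4956 = €991.20. Cost to owner: €2385.20. OOP to date €2385.20.
Claim 2 (€750): deductible already satisfied, so owner's share is 20% × €750 = €150. Cost to owner: €150. OOP to date €2535.20.
Claim 3 (€13909): 20% coinsurance on €13909 = €2781.80. Cost to owner: €2781.80. OOP to date €5317.
Claim 4 (€7500): 20% coinsurance on €7500 = €1500. Owner owes €1500 (running OOP €6817).
Claim 5 (€6782): deductible met; 20% of €6782 = €1356.40. That would push OOP to €8173.40, over the €7650 cap, so owner pays €7650 − €6817 = €833.

€833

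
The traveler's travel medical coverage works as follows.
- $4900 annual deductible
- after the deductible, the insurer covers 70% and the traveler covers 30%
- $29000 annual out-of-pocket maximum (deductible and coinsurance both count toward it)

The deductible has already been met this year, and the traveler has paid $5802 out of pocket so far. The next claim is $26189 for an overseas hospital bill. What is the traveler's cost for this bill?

$7856.70

With the deductible met, the entire $26189 is subject to coinsurance.
Traveler's 30% share of $26189 is $7856.70.
Total out-of-pocket so far would be $5802 + $7856.70 = $13658.70, below the $29000 cap — no reduction.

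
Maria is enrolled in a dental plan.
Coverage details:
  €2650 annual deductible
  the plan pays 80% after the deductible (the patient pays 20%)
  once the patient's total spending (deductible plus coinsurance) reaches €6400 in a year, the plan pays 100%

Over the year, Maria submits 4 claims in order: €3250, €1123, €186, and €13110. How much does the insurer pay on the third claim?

€148.80

Claim 1 (€3250): €2650 finishes the deductible; €600 goes to coinsurance; 20% of €600 = €120. Cost to patient: €2770. OOP to date €2770. Insurer: €3250 − €2770 = €480.
Claim 2 (€1123): deductible met; 20% of €1123 = €224.60. Patient owes €224.60 (running OOP €2994.60). Insurer: €1123 − €224.60 = €898.40.
Claim 3 (€186): deductible met; 20% of €186 = €37.20. Cost to patient: €37.20. OOP to date €3031.80. Plan pays €186 − €37.20 = €148.80.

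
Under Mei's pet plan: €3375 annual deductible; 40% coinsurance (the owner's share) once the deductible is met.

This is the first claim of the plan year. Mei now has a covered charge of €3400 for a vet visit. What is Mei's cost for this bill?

€3385

The full €3375 deductible is still open; €3375 of this bill applies to it.
The remaining €25 (= €3400 − €3375) moves to coinsurance.
40% of €25 = €10 falls to the owner.
Owner responsibility: €3375 + €10 = €3385.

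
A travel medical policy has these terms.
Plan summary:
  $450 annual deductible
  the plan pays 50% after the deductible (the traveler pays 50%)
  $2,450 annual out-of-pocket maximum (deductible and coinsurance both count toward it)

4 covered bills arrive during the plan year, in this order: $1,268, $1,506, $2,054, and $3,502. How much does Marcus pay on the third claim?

Bill 1, $1,268: $450 to deductible, leaving $818; coinsurance $818 × 50% = $409. Cost to traveler: $859. OOP to date $859.
Bill 2, $1,506: deductible met; 50% of $1,506 = $753. Cost to traveler: $753. OOP to date $1,612.
Bill 3, $2,054: deductible already satisfied, so traveler's share is 50% × $2,054 = $1,027. Adding that to $1,612 gives $2,639, past the $2,450 cap; traveler pays only $2,450 − $1,612 = $838.

$838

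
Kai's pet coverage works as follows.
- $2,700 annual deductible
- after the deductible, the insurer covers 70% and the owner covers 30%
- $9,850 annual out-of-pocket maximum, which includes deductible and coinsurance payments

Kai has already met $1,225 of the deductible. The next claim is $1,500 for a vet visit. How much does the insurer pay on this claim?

Deductible still to meet: $2,700 − $1,225 = $1,475.
The remaining $25 (= $1,500 − $1,475) moves to coinsurance.
30% of $25 = $7.50 falls to the owner.
That puts the owner's cost at $1,475 + $7.50 = $1,482.50 before any cap.
Total out-of-pocket so far would be $1,225 + $1,482.50 = $2,707.50, below the $9,850 cap — no reduction.
The insurer covers the remainder: $1,500 − $1,482.50 = $17.50.

$17.50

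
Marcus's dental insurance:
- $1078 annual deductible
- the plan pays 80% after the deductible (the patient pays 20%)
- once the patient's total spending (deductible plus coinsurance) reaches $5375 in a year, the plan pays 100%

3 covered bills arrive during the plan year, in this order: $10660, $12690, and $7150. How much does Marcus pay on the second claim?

$2380.60

Bill 1, $10660: $1078 to deductible, leaving $9582; coinsurance $9582 × 20% = $1916.40. Patient pays $2994.40; OOP now $2994.40.
Bill 2, $12690: 20% coinsurance on $12690 = $2538. Adding that to $2994.40 gives $5532.40, past the $5375 cap; patient pays only $5375 − $2994.40 = $2380.60.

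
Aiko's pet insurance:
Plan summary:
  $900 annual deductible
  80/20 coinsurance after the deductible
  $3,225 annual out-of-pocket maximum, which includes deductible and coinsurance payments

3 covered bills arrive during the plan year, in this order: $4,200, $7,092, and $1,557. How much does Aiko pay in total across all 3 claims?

Bill 1, $4,200: deductible takes $900, $3,300 remains; 20% of $3,300 = $660. Cost to owner: $1,560. OOP to date $1,560.
Bill 2, $7,092: 20% coinsurance on $7,092 = $1,418.40. Owner owes $1,418.40 (running OOP $2,978.40).
Bill 3, $1,557: deductible met; 20% of $1,557 = $311.40. That would push OOP to $3,289.80, over the $3,225 cap, so owner pays $3,225 − $2,978.40 = $246.60.
Summing the owner's payments: $1,560 + $1,418.40 + $246.60 = $3,225.

$3,225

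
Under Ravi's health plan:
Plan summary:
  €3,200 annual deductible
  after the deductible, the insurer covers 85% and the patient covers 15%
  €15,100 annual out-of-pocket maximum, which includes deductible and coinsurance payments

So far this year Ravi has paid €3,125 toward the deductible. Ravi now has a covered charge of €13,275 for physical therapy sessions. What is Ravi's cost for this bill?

€2,055

Remaining deductible: €3,200 − €3,125 = €75.
After the €75 deductible portion, €13,275 − €75 = €13,200 is subject to coinsurance.
Coinsurance: €13,200 × 15% = €1,980.
So the patient owes €75 + €1,980 = €2,055 before any cap.
Cumulative spending €3,125 + €2,055 = €5,180 stays under the €15,100 maximum.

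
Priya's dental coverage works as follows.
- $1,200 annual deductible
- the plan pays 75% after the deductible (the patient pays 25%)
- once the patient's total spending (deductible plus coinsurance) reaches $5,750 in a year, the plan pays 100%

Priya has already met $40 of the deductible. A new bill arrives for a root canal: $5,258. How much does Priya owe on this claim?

$2,184.50

Remaining deductible: $1,200 − $40 = $1,160.
That leaves $5,258 − $1,160 = $4,098 for coinsurance.
Coinsurance: $4,098 × 25% = $1,024.50.
Patient responsibility before any cap: $1,160 + $1,024.50 = $2,184.50.
Cumulative spending $40 + $2,184.50 = $2,224.50 stays under the $5,750 maximum.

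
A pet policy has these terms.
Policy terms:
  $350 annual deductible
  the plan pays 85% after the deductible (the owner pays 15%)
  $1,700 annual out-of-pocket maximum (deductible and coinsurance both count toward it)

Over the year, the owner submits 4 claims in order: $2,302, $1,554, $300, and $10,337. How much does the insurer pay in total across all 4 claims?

#1 ($2,302): $350 finishes the deductible; $1,952 goes to coinsurance; owner's 15% is $292.80. Cost to owner: $642.80. OOP to date $642.80. Insurer: $2,302 − $642.80 = $1,659.20.
#2 ($1,554): deductible met; 15% of $1,554 = $233.10. Cost to owner: $233.10. OOP to date $875.90. Insurer: $1,554 − $233.10 = $1,320.90.
#3 ($300): deductible already satisfied, so owner's share is 15% × $300 = $45. Owner owes $45 (running OOP $920.90). Plan pays $300 − $45 = $255.
#4 ($10,337): deductible met; 15% of $10,337 = $1,550.55. Adding that to $920.90 gives $2,471.45, past the $1,700 cap; owner pays only $1,700 − $920.90 = $779.10. Insurer: $10,337 − $779.10 = $9,557.90.
Insurer total = bills − owner's total = $14,493 − $1,700 = $12,793.

$12,793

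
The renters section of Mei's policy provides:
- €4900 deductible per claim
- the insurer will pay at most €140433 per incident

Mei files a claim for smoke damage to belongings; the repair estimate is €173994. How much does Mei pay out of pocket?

Subtract the deductible: €173994 − €4900 = €169094.
The €140433 per-incident cap binds; insurer pays €140433.
Tenant's share is the uncovered remainder: €173994 − €140433 = €33561.

€33561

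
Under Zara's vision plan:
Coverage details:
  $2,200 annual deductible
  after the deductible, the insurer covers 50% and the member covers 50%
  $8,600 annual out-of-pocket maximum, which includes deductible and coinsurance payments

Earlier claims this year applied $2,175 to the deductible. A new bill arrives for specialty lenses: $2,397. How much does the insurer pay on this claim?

$2,175 of the $2,200 deductible is already met, leaving $25.
The remaining $2,372 (= $2,397 − $25) moves to coinsurance.
50% of $2,372 = $1,186 falls to the member.
That puts the member's cost at $25 + $1,186 = $1,211 before any cap.
Year-to-date out-of-pocket becomes $2,175 + $1,211 = $3,386, still under the $8,600 maximum, so no cap applies.
The insurer covers the remainder: $2,397 − $1,211 = $1,186.

$1,186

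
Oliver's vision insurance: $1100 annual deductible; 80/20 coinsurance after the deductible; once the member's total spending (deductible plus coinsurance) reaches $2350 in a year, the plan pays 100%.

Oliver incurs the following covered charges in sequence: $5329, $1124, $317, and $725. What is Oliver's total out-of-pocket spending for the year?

#1 ($5329): $1100 to deductible, leaving $4229; coinsurance $4229 × 20% = $845.80. Member owes $1945.80 (running OOP $1945.80).
#2 ($1124): deductible already satisfied, so member's share is 20% × $1124 = $224.80. Member pays $224.80; OOP now $2170.60.
#3 ($317): 20% coinsurance on $317 = $63.40. Cost to member: $63.40. OOP to date $2234.
#4 ($725): deductible already satisfied, so member's share is 20% × $725 = $145. Adding that to $2234 gives $2379, past the $2350 cap; member pays only $2350 − $2234 = $116.
Summing the member's payments: $1945.80 + $224.80 + $63.40 + $116 = $2350.

$2350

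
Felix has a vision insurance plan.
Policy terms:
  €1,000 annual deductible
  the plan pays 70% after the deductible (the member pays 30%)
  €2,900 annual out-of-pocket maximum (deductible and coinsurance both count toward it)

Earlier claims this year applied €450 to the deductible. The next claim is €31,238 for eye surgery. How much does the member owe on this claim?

Remaining deductible: €1,000 − €450 = €550.
After the €550 deductible portion, €31,238 − €550 = €30,688 is subject to coinsurance.
Member's 30% share of €30,688 is €9,206.40.
Member responsibility before any cap: €550 + €9,206.40 = €9,756.40.
Adding €9,756.40 to the €450 already spent would give €10,206.40, which exceeds the €2,900 cap; the member pays just €2,900 − €450 = €2,450.

€2,450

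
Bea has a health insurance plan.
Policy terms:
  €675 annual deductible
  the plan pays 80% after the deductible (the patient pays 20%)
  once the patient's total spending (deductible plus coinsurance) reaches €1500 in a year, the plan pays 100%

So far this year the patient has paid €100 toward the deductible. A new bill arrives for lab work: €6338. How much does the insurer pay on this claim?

€4938

Deductible still to meet: €675 − €100 = €575.
That leaves €6338 − €575 = €5763 for coinsurance.
Coinsurance: €5763 × 20% = €1152.60.
So the patient owes €575 + €1152.60 = €1727.60 before any cap.
Year-to-date out-of-pocket would reach €100 + €1727.60 = €1827.60, above the €1500 maximum, so the patient pays only €1500 − €100 = €1400.
The plan picks up €6338 − €1400 = €4938.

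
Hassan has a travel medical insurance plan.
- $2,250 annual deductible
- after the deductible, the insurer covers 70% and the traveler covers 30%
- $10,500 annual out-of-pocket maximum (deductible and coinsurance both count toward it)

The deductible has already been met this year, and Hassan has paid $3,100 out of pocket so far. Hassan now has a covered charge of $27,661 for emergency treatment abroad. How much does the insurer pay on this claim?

The deductible is already satisfied, so the full bill goes to coinsurance.
30% of $27,661 = $8,298.30 falls to the traveler.
That would bring total out-of-pocket to $11,398.30, past the $10,500 cap. The traveler is capped at $10,500 − $3,100 = $7,400 on this claim.
The plan picks up $27,661 − $7,400 = $20,261.

$20,261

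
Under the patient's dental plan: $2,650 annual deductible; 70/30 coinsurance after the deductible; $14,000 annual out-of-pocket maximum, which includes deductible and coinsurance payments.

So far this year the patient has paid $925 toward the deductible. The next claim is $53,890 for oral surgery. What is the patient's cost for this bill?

$13,075

Remaining deductible: $2,650 − $925 = $1,725.
The remaining $52,165 (= $53,890 − $1,725) moves to coinsurance.
Coinsurance: $52,165 × 30% = $15,649.50.
Patient responsibility before any cap: $1,725 + $15,649.50 = $17,374.50.
Adding $17,374.50 to the $925 already spent would give $18,299.50, which exceeds the $14,000 cap; the patient pays just $14,000 − $925 = $13,075.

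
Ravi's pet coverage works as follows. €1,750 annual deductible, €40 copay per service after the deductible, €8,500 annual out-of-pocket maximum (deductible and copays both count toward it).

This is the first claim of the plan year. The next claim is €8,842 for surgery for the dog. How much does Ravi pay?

Deductible not yet touched, so the first €1,750 of the bill goes to the deductible.
The remaining €7,092 (= €8,842 − €1,750) moves to the copay.
Copay on this service: €40.
Owner responsibility before any cap: €1,750 + €40 = €1,790.
Total out-of-pocket so far would be €0 + €1,790 = €1,790, below the €8,500 cap — no reduction.

€1,790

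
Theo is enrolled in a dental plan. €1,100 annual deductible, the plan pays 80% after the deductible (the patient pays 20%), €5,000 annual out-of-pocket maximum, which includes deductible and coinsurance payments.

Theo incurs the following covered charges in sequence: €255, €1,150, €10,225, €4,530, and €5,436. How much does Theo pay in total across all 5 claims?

€5,000

Claim 1 — €255: fully absorbed by the deductible. Patient pays €255; OOP now €255.
Claim 2 — €1,150: deductible takes €845, €305 remains; coinsurance €305 × 20% = €61. Patient owes €906 (running OOP €1,161).
Claim 3 — €10,225: deductible already satisfied, so patient's share is 20% × €10,225 = €2,045. Patient owes €2,045 (running OOP €3,206).
Claim 4 — €4,530: deductible already satisfied, so patient's share is 20% × €4,530 = €906. Patient pays €906; OOP now €4,112.
Claim 5 — €5,436: deductible met; 20% of €5,436 = €1,087.20. Adding that to €4,112 gives €5,199.20, past the €5,000 cap; patient pays only €5,000 − €4,112 = €888.
Summing the patient's payments: €255 + €906 + €2,045 + €906 + €888 = €5,000.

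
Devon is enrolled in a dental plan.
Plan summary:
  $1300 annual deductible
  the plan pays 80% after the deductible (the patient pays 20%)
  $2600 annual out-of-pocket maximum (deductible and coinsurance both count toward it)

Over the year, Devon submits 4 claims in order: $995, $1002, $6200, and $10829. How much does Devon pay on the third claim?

Claim 1 ($995): all of it applies to the deductible. Cost to patient: $995. OOP to date $995.
Claim 2 ($1002): $305 to deductible, leaving $697; 20% of $697 = $139.40. Patient pays $444.40; OOP now $1439.40.
Claim 3 ($6200): 20% coinsurance on $6200 = $1240. That would push OOP to $2679.40, over the $2600 cap, so patient pays $2600 − $1439.40 = $1160.60.

$1160.60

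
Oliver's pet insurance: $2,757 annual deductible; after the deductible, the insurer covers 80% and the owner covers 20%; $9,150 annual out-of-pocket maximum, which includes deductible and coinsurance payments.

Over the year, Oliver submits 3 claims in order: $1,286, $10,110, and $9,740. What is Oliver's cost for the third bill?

Claim 1 — $1,286: fully absorbed by the deductible. Owner owes $1,286 (running OOP $1,286).
Claim 2 — $10,110: $1,471 finishes the deductible; $8,639 goes to coinsurance; 20% of $8,639 = $1,727.80. Owner owes $3,198.80 (running OOP $4,484.80).
Claim 3 — $9,740: deductible met; 20% of $9,740 = $1,948. Owner pays $1,948; OOP now $6,432.80.

$1,948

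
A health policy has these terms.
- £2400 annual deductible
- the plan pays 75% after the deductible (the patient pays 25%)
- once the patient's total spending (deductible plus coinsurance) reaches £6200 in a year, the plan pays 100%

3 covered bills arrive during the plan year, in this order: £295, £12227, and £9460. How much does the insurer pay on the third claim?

£8190.50

Bill 1, £295: all of it applies to the deductible. Patient pays £295; OOP now £295. Plan pays £295 − £295 = £0.
Bill 2, £12227: £2105 to deductible, leaving £10122; patient's 25% is £2530.50. Cost to patient: £4635.50. OOP to date £4930.50. Plan pays £12227 − £4635.50 = £7591.50.
Bill 3, £9460: deductible met; 25% of £9460 = £2365. Adding that to £4930.50 gives £7295.50, past the £6200 cap; patient pays only £6200 − £4930.50 = £1269.50. Insurer: £9460 − £1269.50 = £8190.50.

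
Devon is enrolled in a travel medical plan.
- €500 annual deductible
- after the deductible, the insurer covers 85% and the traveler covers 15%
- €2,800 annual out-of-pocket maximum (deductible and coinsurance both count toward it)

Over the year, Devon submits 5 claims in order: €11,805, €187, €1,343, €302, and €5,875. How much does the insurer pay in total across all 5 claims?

Bill 1, €11,805: €500 to deductible, leaving €11,305; coinsurance €11,305 × 15% = €1,695.75. Traveler pays €2,195.75; OOP now €2,195.75. Insurer: €11,805 − €2,195.75 = €9,609.25.
Bill 2, €187: deductible met; 15% of €187 = €28.05. Traveler owes €28.05 (running OOP €2,223.80). Insurer: €187 − €28.05 = €158.95.
Bill 3, €1,343: deductible met; 15% of €1,343 = €201.45. Cost to traveler: €201.45. OOP to date €2,425.25. Plan pays €1,343 − €201.45 = €1,141.55.
Bill 4, €302: deductible met; 15% of €302 = €45.30. Cost to traveler: €45.30. OOP to date €2,470.55. Insurer: €302 − €45.30 = €256.70.
Bill 5, €5,875: deductible met; 15% of €5,875 = €881.25. That would push OOP to €3,351.80, over the €2,800 cap, so traveler pays €2,800 − €2,470.55 = €329.45. Plan pays €5,875 − €329.45 = €5,545.55.
Insurer total = bills − traveler's total = €19,512 − €2,800 = €16,712.

€16,712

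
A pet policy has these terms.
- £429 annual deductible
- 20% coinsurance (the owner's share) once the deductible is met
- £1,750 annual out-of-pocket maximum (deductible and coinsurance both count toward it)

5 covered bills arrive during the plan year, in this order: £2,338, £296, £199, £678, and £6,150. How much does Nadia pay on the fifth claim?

£704.60

Claim 1 (£2,338): £429 finishes the deductible; £1,909 goes to coinsurance; coinsurance £1,909 × 20% = £381.80. Owner pays £810.80; OOP now £810.80.
Claim 2 (£296): 20% coinsurance on £296 = £59.20. Cost to owner: £59.20. OOP to date £870.
Claim 3 (£199): 20% coinsurance on £199 = £39.80. Cost to owner: £39.80. OOP to date £909.80.
Claim 4 (£678): 20% coinsurance on £678 = £135.60. Owner pays £135.60; OOP now £1,045.40.
Claim 5 (£6,150): deductible already satisfied, so owner's share is 20% × £6,150 = £1,230. OOP would hit £2,275.40 > £1,750, so the cap limits the owner to £1,750 − £1,045.40 = £704.60.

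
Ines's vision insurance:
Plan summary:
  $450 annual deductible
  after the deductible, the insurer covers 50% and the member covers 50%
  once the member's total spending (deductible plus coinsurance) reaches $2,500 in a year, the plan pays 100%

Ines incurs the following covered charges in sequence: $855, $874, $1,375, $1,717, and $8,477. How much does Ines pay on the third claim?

$687.50

#1 ($855): deductible takes $450, $405 remains; coinsurance $405 × 50% = $202.50. Member owes $652.50 (running OOP $652.50).
#2 ($874): 50% coinsurance on $874 = $437. Cost to member: $437. OOP to date $1,089.50.
#3 ($1,375): deductible met; 50% of $1,375 = $687.50. Cost to member: $687.50. OOP to date $1,777.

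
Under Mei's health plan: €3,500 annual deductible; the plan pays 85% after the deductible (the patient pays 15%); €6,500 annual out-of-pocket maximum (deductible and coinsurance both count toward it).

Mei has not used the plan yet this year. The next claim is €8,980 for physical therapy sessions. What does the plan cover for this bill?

€4,658

Nothing has been paid toward the €3,500 deductible, so the first €3,500 of this charge is applied there.
After the €3,500 deductible portion, €8,980 − €3,500 = €5,480 is subject to coinsurance.
15% of €5,480 = €822 falls to the patient.
That puts the patient's cost at €3,500 + €822 = €4,322 before any cap.
Cumulative spending €0 + €4,322 = €4,322 stays under the €6,500 maximum.
The plan picks up €8,980 − €4,322 = €4,658.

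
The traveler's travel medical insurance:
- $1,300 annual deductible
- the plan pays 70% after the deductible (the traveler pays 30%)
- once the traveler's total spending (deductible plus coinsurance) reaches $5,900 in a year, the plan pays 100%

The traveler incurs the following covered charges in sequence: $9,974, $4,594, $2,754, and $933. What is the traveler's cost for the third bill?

Claim 1 — $9,974: $1,300 finishes the deductible; $8,674 goes to coinsurance; traveler's 30% is $2,602.20. Traveler pays $3,902.20; OOP now $3,902.20.
Claim 2 — $4,594: deductible met; 30% of $4,594 = $1,378.20. Traveler pays $1,378.20; OOP now $5,280.40.
Claim 3 — $2,754: deductible met; 30% of $2,754 = $826.20. Adding that to $5,280.40 gives $6,106.60, past the $5,900 cap; traveler pays only $5,900 − $5,280.40 = $619.60.

$619.60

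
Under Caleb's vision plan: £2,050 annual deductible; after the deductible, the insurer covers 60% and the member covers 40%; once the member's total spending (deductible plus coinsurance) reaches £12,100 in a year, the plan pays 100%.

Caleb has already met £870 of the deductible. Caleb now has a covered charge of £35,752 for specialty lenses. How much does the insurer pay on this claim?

£870 of the £2,050 deductible is already met, leaving £1,180.
That leaves £35,752 − £1,180 = £34,572 for coinsurance.
40% of £34,572 = £13,828.80 falls to the member.
So the member owes £1,180 + £13,828.80 = £15,008.80 before any cap.
That would bring total out-of-pocket to £15,878.80, past the £12,100 cap. The member is capped at £12,100 − £870 = £11,230 on this claim.
The plan picks up £35,752 − £11,230 = £24,522.

£24,522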